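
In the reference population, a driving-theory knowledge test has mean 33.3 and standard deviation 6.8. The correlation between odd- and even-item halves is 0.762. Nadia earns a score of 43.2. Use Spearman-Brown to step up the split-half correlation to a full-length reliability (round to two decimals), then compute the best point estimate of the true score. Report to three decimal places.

41.814

Spearman-Brown: ρ = 2r/(1 + r) = 2(0.762)/(1 + 0.762) = 1.5240/1.762 = 0.8649 → 0.86
T̂ = ρX + (1 − ρ)μ
  = 0.86 × 43.2 + 0.14 × 33.3
  = 37.152 + 4.662
  = 41.8140
  ≈ 41.814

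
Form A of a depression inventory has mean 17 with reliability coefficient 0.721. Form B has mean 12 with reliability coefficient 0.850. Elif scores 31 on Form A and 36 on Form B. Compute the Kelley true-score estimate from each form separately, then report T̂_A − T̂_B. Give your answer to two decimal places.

-5.31

T̂_A = 0.721(31) + 0.279(17) = 27.0940
T̂_B = 0.850(36) + 0.150(12) = 32.4000
T̂_A − T̂_B = -5.3060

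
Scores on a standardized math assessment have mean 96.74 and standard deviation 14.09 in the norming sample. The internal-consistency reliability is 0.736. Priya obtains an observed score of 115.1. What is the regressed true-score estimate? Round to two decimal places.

T̂ = 0.736(115.1) + 0.264(96.74) = 84.7136 + 25.53936 = 110.253 → 110.25

110.25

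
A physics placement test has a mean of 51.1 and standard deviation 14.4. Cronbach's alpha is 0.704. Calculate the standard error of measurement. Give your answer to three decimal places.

7.834

SEM = SD · √(1 − ρ) = 14.4 × √0.296 = 14.4 × 0.5441 = 7.8344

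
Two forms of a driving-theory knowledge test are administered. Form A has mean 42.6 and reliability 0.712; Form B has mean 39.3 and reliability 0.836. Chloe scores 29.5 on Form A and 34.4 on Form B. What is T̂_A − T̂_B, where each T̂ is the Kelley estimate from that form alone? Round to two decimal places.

-1.93

T̂_A = 0.712(29.5) + 0.288(42.6) = 33.2728
T̂_B = 0.836(34.4) + 0.164(39.3) = 35.2036
T̂_A − T̂_B = -1.9308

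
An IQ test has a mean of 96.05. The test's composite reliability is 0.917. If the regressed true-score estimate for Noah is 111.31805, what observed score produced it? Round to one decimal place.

T̂ = ρX + (1 − ρ)μ  ⇒  X = (T̂ − (1 − ρ)μ) / ρ
X = (111.31805 − 0.083 × 96.05) / 0.917 = (111.31805 − 7.97215) / 0.917 = 103.34590 / 0.917 = 112.700

112.7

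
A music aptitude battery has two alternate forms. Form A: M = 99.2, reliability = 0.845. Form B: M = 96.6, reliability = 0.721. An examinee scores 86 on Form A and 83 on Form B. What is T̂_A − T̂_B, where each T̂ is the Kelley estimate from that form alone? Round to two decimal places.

1.25

T̂_A = 0.845(86) + 0.155(99.2) = 88.0460
T̂_B = 0.721(83) + 0.279(96.6) = 86.7944
T̂_A − T̂_B = 1.2516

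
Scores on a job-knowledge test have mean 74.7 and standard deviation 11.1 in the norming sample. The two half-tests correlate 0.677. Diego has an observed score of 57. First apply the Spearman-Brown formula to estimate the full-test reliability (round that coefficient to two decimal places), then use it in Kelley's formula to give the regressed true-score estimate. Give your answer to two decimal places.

60.36

Spearman-Brown: ρ = 2r/(1 + r) = 2(0.677)/(1 + 0.677) = 1.3540/1.677 = 0.8074 → 0.81
Kelley's formula gives T̂ = 0.81·57 + 0.19·74.7 = 46.17 + 14.193 = 60.363.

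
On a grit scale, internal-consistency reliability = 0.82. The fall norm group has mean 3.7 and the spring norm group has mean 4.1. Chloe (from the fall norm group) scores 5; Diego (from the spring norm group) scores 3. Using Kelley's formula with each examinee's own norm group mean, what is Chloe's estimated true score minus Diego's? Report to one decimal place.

T̂_Chloe = 0.82(5) + 0.18(3.7) = 4.766
T̂_Diego = 0.82(3) + 0.18(4.1) = 3.198
Difference = 4.766 − 3.198 = 1.568

1.6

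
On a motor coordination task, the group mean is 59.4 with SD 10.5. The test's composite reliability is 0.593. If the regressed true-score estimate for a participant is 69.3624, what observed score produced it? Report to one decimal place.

76.2

T̂ = ρX + (1 − ρ)μ  ⇒  X = (T̂ − (1 − ρ)μ) / ρ
X = (69.3624 − 0.407 × 59.4) / 0.593 = (69.3624 − 24.1758) / 0.593 = 45.1866 / 0.593 = 76.200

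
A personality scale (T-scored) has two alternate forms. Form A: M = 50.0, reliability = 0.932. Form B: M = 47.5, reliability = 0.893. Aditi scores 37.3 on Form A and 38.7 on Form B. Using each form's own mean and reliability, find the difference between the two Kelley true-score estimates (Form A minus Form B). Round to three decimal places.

-1.478

T̂_A = 0.932(37.3) + 0.068(50.0) = 38.16360
T̂_B = 0.893(38.7) + 0.107(47.5) = 39.64160
T̂_A − T̂_B = -1.47800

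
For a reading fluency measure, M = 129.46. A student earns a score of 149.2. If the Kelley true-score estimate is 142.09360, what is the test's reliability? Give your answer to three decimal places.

T̂ = ρX + (1 − ρ)μ  ⇒  T̂ − μ = ρ(X − μ)
ρ = (T̂ − μ)/(X − μ) = (142.09360 − 129.46) / (149.2 − 129.46) = 12.63360 / 19.74 = 0.64000

0.640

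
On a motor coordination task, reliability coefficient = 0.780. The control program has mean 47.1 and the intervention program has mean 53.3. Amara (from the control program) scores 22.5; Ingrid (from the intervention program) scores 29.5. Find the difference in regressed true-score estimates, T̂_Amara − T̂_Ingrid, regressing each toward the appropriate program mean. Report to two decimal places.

-6.82

T̂_Amara = 0.780(22.5) + 0.220(47.1) = 27.9120
T̂_Ingrid = 0.780(29.5) + 0.220(53.3) = 34.7360
Difference = 27.9120 − 34.7360 = -6.8240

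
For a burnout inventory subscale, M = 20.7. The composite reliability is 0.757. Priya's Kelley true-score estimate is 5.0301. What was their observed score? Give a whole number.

0

T̂ = ρX + (1 − ρ)μ  ⇒  X = (T̂ − (1 − ρ)μ) / ρ
X = (5.0301 − 0.243 × 20.7) / 0.757 = (5.0301 − 5.0301) / 0.757 = 0.0000 / 0.757 = 0.00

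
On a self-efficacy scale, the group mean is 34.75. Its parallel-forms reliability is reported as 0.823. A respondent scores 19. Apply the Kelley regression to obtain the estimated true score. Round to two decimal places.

21.79

T̂ = ρX + (1 − ρ)μ
  = 0.823 × 19 + 0.177 × 34.75
  = 15.637 + 6.15075
  = 21.788
  ≈ 21.79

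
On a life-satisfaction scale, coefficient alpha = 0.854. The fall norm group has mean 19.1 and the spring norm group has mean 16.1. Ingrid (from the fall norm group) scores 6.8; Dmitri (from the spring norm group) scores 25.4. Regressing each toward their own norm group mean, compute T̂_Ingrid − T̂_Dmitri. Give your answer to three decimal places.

T̂_Ingrid = 0.854(6.8) + 0.146(19.1) = 8.59580
T̂_Dmitri = 0.854(25.4) + 0.146(16.1) = 24.04220
Difference = 8.59580 − 24.04220 = -15.44640

-15.446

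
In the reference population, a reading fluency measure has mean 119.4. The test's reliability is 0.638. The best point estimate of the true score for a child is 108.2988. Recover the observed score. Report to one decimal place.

T̂ = ρX + (1 − ρ)μ  ⇒  X = (T̂ − (1 − ρ)μ) / ρ
X = (108.2988 − 0.362 × 119.4) / 0.638 = (108.2988 − 43.2228) / 0.638 = 65.0760 / 0.638 = 102.000

102.0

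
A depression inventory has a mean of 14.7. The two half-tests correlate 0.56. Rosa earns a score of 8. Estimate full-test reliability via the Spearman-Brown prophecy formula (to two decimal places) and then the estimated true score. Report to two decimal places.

Spearman-Brown: ρ = 2r/(1 + r) = 2(0.56)/(1 + 0.56) = 1.120/1.56 = 0.7179 → 0.72
T̂ = 0.72(8) + 0.28(14.7) = 5.76 + 4.116 = 9.876 → 9.88

9.88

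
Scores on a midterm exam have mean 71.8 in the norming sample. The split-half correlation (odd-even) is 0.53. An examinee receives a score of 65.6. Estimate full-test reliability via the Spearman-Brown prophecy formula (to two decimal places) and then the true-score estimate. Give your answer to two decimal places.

67.52

Spearman-Brown: ρ = 2r/(1 + r) = 2(0.53)/(1 + 0.53) = 1.060/1.53 = 0.6928 → 0.69
T̂ = 0.69(65.6) + 0.31(71.8) = 45.264 + 22.258 = 67.522 → 67.52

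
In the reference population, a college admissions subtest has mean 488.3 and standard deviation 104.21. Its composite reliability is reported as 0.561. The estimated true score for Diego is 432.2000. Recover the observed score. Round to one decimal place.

T̂ = ρX + (1 − ρ)μ  ⇒  X = (T̂ − (1 − ρ)μ) / ρ
X = (432.2000 − 0.439 × 488.3) / 0.561 = (432.2000 − 214.3637) / 0.561 = 217.8363 / 0.561 = 388.300

388.3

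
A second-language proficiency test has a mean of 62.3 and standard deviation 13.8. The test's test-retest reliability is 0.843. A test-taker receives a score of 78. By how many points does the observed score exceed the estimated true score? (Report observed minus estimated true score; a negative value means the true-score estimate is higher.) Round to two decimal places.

2.46

T̂ = 0.843(78) + 0.157(62.3) = 65.754 + 9.7811 = 75.5351 → 75.535
X − T̂ = 78 − 75.535 = 2.465 → 2.46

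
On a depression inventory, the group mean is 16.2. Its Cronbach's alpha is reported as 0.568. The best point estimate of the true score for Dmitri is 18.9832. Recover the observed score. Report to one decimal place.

21.1

T̂ = ρX + (1 − ρ)μ  ⇒  X = (T̂ − (1 − ρ)μ) / ρ
X = (18.9832 − 0.432 × 16.2) / 0.568 = (18.9832 − 6.9984) / 0.568 = 11.9848 / 0.568 = 21.100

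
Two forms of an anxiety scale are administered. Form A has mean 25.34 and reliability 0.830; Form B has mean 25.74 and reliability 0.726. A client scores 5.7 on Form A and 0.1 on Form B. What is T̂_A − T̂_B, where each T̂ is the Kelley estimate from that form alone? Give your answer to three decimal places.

T̂_A = 0.830(5.7) + 0.170(25.34) = 9.03880
T̂_B = 0.726(0.1) + 0.274(25.74) = 7.12536
T̂_A − T̂_B = 1.91344

1.913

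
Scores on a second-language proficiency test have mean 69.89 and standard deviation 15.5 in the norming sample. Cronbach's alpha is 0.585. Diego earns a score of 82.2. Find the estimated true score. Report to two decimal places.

77.09

T̂ = 0.585(82.2) + 0.415(69.89) = 48.0870 + 29.00435 = 77.091 → 77.09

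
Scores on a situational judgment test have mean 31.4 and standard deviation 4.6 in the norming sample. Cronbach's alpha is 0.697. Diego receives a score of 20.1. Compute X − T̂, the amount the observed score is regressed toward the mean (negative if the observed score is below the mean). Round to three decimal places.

Kelley's formula gives T̂ = 0.697·20.1 + 0.303·31.4 = 14.0097 + 9.5142 = 23.52390.
X − T̂ = 20.1 − 23.5239 = -3.4239 → -3.424

-3.424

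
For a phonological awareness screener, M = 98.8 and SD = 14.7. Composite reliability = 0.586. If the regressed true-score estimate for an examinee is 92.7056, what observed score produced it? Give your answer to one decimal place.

T̂ = ρX + (1 − ρ)μ  ⇒  X = (T̂ − (1 − ρ)μ) / ρ
X = (92.7056 − 0.414 × 98.8) / 0.586 = (92.7056 − 40.9032) / 0.586 = 51.8024 / 0.586 = 88.400

88.4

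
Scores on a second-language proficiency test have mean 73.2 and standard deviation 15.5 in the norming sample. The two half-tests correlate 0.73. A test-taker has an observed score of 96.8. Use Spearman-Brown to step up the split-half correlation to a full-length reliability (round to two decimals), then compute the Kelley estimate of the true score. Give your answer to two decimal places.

93.02

Spearman-Brown: ρ = 2r/(1 + r) = 2(0.73)/(1 + 0.73) = 1.460/1.73 = 0.8439 → 0.84
T̂ = ρX + (1 − ρ)μ
  = 0.84 × 96.8 + 0.16 × 73.2
  = 81.312 + 11.712
  = 93.024
  ≈ 93.02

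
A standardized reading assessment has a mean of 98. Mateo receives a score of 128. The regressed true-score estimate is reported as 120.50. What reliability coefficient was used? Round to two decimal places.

0.75

T̂ = ρX + (1 − ρ)μ  ⇒  T̂ − μ = ρ(X − μ)
ρ = (T̂ − μ)/(X − μ) = (120.50 − 98) / (128 − 98) = 22.50 / 30.0 = 0.7500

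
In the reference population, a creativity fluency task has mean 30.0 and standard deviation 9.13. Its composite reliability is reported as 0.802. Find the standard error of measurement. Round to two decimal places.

SEM = SD · √(1 − ρ) = 9.13 × √0.198 = 9.13 × 0.4450 = 4.063

4.06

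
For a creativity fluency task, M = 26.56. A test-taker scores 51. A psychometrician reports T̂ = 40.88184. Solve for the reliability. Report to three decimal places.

0.586

T̂ = ρX + (1 − ρ)μ  ⇒  T̂ − μ = ρ(X − μ)
ρ = (T̂ − μ)/(X − μ) = (40.88184 − 26.56) / (51 − 26.56) = 14.32184 / 24.44 = 0.58600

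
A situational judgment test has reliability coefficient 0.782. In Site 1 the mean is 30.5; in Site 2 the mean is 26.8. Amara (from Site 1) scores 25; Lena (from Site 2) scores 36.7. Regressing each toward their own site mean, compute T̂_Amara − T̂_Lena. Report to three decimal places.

T̂_Amara = 0.782(25) + 0.218(30.5) = 26.19900
T̂_Lena = 0.782(36.7) + 0.218(26.8) = 34.54180
Difference = 26.19900 − 34.54180 = -8.34280

-8.343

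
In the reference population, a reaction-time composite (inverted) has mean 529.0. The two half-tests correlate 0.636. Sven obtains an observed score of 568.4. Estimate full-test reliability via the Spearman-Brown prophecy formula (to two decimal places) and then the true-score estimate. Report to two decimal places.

559.73

Spearman-Brown: ρ = 2r/(1 + r) = 2(0.636)/(1 + 0.636) = 1.2720/1.636 = 0.7775 → 0.78
Regress the observed score toward the mean by the unreliability: T̂ = 0.78·568.4 + 0.22·529.0 = 443.352 + 116.380 = 559.732.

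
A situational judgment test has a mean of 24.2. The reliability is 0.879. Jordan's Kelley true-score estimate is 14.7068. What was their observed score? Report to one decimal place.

T̂ = ρX + (1 − ρ)μ  ⇒  X = (T̂ − (1 − ρ)μ) / ρ
X = (14.7068 − 0.121 × 24.2) / 0.879 = (14.7068 − 2.9282) / 0.879 = 11.7786 / 0.879 = 13.400

13.4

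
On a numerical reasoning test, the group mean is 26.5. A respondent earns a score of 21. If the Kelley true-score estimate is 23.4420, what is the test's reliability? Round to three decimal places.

0.556

T̂ = ρX + (1 − ρ)μ  ⇒  T̂ − μ = ρ(X − μ)
ρ = (T̂ − μ)/(X − μ) = (23.4420 − 26.5) / (21 − 26.5) = -3.0580 / -5.5 = 0.55600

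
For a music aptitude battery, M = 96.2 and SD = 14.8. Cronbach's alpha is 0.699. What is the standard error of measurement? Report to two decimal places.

8.12

SEM = SD · √(1 − ρ) = 14.8 × √0.301 = 14.8 × 0.5486 = 8.120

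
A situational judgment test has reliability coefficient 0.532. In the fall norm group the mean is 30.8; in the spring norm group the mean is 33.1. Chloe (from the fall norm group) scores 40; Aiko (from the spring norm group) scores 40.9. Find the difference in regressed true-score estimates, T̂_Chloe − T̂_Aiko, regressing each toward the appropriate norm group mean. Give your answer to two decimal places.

T̂_Chloe = 0.532(40) + 0.468(30.8) = 35.6944
T̂_Aiko = 0.532(40.9) + 0.468(33.1) = 37.2496
Difference = 35.6944 − 37.2496 = -1.5552

-1.56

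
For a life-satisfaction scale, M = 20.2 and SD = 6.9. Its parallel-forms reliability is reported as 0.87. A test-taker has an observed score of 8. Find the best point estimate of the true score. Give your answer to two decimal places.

9.59

Weight the observed score by reliability and the mean by (1 − reliability): T̂ = 0.87·8 + 0.13·20.2 = 6.96 + 2.626 = 9.586.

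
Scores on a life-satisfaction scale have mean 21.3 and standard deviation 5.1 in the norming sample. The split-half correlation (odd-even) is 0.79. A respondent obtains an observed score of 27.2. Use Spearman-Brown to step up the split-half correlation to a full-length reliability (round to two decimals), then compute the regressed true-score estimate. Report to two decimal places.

Spearman-Brown: ρ = 2r/(1 + r) = 2(0.79)/(1 + 0.79) = 1.580/1.79 = 0.8827 → 0.88
Regress the observed score toward the mean by the unreliability: T̂ = 0.88·27.2 + 0.12·21.3 = 23.936 + 2.556 = 26.492.

26.49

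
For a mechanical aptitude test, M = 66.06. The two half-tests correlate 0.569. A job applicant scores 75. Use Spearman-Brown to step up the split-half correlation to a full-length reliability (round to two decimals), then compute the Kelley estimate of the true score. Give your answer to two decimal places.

Spearman-Brown: ρ = 2r/(1 + r) = 2(0.569)/(1 + 0.569) = 1.1380/1.569 = 0.7253 → 0.73
Weight the observed score by reliability and the mean by (1 − reliability): T̂ = 0.73·75 + 0.27·66.06 = 54.75 + 17.8362 = 72.586.

72.59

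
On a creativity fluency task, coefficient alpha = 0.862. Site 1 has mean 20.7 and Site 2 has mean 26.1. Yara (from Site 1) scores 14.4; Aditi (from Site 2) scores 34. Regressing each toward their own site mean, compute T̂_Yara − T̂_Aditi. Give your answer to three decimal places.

-17.640

T̂_Yara = 0.862(14.4) + 0.138(20.7) = 15.26940
T̂_Aditi = 0.862(34) + 0.138(26.1) = 32.90980
Difference = 15.26940 − 32.90980 = -17.64040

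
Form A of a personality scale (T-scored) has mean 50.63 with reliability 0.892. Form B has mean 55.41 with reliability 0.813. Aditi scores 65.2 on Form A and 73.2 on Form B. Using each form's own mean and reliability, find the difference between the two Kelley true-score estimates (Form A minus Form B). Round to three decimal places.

-6.247

T̂_A = 0.892(65.2) + 0.108(50.63) = 63.62644
T̂_B = 0.813(73.2) + 0.187(55.41) = 69.87327
T̂_A − T̂_B = -6.24683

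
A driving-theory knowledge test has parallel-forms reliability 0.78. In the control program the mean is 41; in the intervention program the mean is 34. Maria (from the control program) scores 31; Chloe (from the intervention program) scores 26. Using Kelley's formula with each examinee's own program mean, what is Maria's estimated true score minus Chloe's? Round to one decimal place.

T̂_Maria = 0.78(31) + 0.22(41) = 33.200
T̂_Chloe = 0.78(26) + 0.22(34) = 27.760
Difference = 33.200 − 27.760 = 5.440

5.4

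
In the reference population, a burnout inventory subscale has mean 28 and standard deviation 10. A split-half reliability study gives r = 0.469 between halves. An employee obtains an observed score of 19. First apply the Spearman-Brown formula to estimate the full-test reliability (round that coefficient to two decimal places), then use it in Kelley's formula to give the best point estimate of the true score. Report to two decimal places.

22.24

Spearman-Brown: ρ = 2r/(1 + r) = 2(0.469)/(1 + 0.469) = 0.9380/1.469 = 0.6385 → 0.64
Regress the observed score toward the mean by the unreliability: T̂ = 0.64·19 + 0.36·28 = 12.16 + 10.08 = 22.240.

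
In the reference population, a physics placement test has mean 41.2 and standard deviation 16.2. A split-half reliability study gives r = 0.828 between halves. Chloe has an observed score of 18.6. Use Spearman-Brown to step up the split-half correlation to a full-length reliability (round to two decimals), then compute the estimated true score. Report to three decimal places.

Spearman-Brown: ρ = 2r/(1 + r) = 2(0.828)/(1 + 0.828) = 1.6560/1.828 = 0.9059 → 0.91
Weight the observed score by reliability and the mean by (1 − reliability): T̂ = 0.91·18.6 + 0.09·41.2 = 16.926 + 3.708 = 20.6340.

20.634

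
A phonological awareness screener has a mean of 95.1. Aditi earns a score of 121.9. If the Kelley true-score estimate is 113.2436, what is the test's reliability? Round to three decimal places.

T̂ = ρX + (1 − ρ)μ  ⇒  T̂ − μ = ρ(X − μ)
ρ = (T̂ − μ)/(X − μ) = (113.2436 − 95.1) / (121.9 − 95.1) = 18.1436 / 26.8 = 0.67700

0.677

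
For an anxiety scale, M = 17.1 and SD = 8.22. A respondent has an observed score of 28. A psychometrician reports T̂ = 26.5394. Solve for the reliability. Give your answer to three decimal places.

T̂ = ρX + (1 − ρ)μ  ⇒  T̂ − μ = ρ(X − μ)
ρ = (T̂ − μ)/(X − μ) = (26.5394 − 17.1) / (28 − 17.1) = 9.4394 / 10.9 = 0.86600

0.866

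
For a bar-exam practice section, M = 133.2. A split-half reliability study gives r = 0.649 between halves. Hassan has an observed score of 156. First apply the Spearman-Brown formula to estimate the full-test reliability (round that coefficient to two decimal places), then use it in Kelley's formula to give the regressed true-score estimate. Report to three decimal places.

Spearman-Brown: ρ = 2r/(1 + r) = 2(0.649)/(1 + 0.649) = 1.2980/1.649 = 0.7871 → 0.79
T̂ = 0.79(156) + 0.21(133.2) = 123.24 + 27.972 = 151.2120 → 151.212

151.212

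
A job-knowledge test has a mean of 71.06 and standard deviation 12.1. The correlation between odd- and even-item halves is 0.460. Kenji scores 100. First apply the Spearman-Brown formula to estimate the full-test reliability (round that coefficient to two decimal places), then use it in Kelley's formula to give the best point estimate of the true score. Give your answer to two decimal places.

Spearman-Brown: ρ = 2r/(1 + r) = 2(0.460)/(1 + 0.460) = 0.9200/1.460 = 0.6301 → 0.63
Kelley's formula gives T̂ = 0.63·100 + 0.37·71.06 = 63.00 + 26.2922 = 89.292.

89.29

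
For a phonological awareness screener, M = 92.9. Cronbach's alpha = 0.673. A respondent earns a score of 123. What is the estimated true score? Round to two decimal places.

Regress the observed score toward the mean by the unreliability: T̂ = 0.673·123 + 0.327·92.9 = 82.779 + 30.3783 = 113.157.

113.16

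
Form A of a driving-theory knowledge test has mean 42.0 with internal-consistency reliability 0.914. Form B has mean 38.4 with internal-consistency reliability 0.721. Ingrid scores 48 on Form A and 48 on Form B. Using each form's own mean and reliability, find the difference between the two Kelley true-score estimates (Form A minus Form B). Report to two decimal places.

2.16

T̂_A = 0.914(48) + 0.086(42.0) = 47.4840
T̂_B = 0.721(48) + 0.279(38.4) = 45.3216
T̂_A − T̂_B = 2.1624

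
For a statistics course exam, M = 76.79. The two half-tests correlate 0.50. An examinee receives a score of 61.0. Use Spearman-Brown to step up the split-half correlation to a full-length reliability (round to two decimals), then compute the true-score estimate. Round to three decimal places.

Spearman-Brown: ρ = 2r/(1 + r) = 2(0.50)/(1 + 0.50) = 1.000/1.50 = 0.6667 → 0.67
Weight the observed score by reliability and the mean by (1 − reliability): T̂ = 0.67·61.0 + 0.33·76.79 = 40.870 + 25.3407 = 66.2107.

66.211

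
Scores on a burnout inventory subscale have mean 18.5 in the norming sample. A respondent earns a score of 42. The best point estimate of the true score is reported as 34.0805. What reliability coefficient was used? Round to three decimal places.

0.663

T̂ = ρX + (1 − ρ)μ  ⇒  T̂ − μ = ρ(X − μ)
ρ = (T̂ − μ)/(X − μ) = (34.0805 − 18.5) / (42 − 18.5) = 15.5805 / 23.5 = 0.66300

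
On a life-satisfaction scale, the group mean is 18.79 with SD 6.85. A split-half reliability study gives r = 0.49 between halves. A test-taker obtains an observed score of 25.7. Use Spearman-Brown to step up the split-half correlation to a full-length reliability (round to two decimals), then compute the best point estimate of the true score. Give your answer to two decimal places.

Spearman-Brown: ρ = 2r/(1 + r) = 2(0.49)/(1 + 0.49) = 0.980/1.49 = 0.6577 → 0.66
Weight the observed score by reliability and the mean by (1 − reliability): T̂ = 0.66·25.7 + 0.34·18.79 = 16.962 + 6.3886 = 23.351.

23.35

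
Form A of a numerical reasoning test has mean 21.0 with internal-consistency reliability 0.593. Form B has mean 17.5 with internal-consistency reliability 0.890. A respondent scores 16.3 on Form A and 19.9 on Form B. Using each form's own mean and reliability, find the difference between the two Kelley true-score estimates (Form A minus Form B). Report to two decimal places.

T̂_A = 0.593(16.3) + 0.407(21.0) = 18.2129
T̂_B = 0.890(19.9) + 0.110(17.5) = 19.6360
T̂_A − T̂_B = -1.4231

-1.42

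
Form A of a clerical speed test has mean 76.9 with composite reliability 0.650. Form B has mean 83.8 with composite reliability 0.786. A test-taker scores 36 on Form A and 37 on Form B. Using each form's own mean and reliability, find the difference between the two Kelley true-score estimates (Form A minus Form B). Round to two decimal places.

3.30

T̂_A = 0.650(36) + 0.350(76.9) = 50.3150
T̂_B = 0.786(37) + 0.214(83.8) = 47.0152
T̂_A − T̂_B = 3.2998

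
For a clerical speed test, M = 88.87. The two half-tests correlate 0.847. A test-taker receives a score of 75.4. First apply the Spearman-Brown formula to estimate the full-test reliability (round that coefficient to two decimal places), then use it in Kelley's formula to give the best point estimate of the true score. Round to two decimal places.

76.48

Spearman-Brown: ρ = 2r/(1 + r) = 2(0.847)/(1 + 0.847) = 1.6940/1.847 = 0.9172 → 0.92
T̂ = ρX + (1 − ρ)μ
  = 0.92 × 75.4 + 0.08 × 88.87
  = 69.368 + 7.1096
  = 76.478
  ≈ 76.48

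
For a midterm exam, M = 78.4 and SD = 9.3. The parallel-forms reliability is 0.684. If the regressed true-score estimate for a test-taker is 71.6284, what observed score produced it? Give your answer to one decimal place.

68.5

T̂ = ρX + (1 − ρ)μ  ⇒  X = (T̂ − (1 − ρ)μ) / ρ
X = (71.6284 − 0.316 × 78.4) / 0.684 = (71.6284 − 24.7744) / 0.684 = 46.8540 / 0.684 = 68.500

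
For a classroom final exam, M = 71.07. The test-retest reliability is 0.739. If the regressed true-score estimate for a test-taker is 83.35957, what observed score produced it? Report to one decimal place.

T̂ = ρX + (1 − ρ)μ  ⇒  X = (T̂ − (1 − ρ)μ) / ρ
X = (83.35957 − 0.261 × 71.07) / 0.739 = (83.35957 − 18.54927) / 0.739 = 64.81030 / 0.739 = 87.700

87.7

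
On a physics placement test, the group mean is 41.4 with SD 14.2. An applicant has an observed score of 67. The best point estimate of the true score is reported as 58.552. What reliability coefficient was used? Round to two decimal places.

T̂ = ρX + (1 − ρ)μ  ⇒  T̂ − μ = ρ(X − μ)
ρ = (T̂ − μ)/(X − μ) = (58.552 − 41.4) / (67 − 41.4) = 17.152 / 25.6 = 0.6700

0.67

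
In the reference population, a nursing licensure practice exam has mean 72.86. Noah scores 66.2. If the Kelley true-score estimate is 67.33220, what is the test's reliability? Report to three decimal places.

T̂ = ρX + (1 − ρ)μ  ⇒  T̂ − μ = ρ(X − μ)
ρ = (T̂ − μ)/(X − μ) = (67.33220 − 72.86) / (66.2 − 72.86) = -5.52780 / -6.66 = 0.83000

0.830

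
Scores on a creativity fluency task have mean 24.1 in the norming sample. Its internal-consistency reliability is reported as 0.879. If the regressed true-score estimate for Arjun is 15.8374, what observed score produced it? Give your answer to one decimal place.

T̂ = ρX + (1 − ρ)μ  ⇒  X = (T̂ − (1 − ρ)μ) / ρ
X = (15.8374 − 0.121 × 24.1) / 0.879 = (15.8374 − 2.9161) / 0.879 = 12.9213 / 0.879 = 14.700

14.7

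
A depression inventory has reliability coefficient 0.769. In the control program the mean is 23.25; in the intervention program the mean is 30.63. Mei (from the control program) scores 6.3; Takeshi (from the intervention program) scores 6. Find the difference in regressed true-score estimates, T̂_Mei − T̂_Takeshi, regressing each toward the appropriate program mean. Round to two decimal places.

-1.47

T̂_Mei = 0.769(6.3) + 0.231(23.25) = 10.2154
T̂_Takeshi = 0.769(6) + 0.231(30.63) = 11.6895
Difference = 10.2154 − 11.6895 = -1.4741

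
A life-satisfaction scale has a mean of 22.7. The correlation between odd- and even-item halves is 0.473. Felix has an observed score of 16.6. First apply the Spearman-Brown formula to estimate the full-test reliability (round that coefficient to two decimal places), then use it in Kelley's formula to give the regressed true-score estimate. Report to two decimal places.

18.80

Spearman-Brown: ρ = 2r/(1 + r) = 2(0.473)/(1 + 0.473) = 0.9460/1.473 = 0.6422 → 0.64
Kelley's formula gives T̂ = 0.64·16.6 + 0.36·22.7 = 10.624 + 8.172 = 18.796.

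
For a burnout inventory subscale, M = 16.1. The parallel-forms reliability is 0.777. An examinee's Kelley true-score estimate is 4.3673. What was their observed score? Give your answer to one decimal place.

T̂ = ρX + (1 − ρ)μ  ⇒  X = (T̂ − (1 − ρ)μ) / ρ
X = (4.3673 − 0.223 × 16.1) / 0.777 = (4.3673 − 3.5903) / 0.777 = 0.7770 / 0.777 = 1.000

1.0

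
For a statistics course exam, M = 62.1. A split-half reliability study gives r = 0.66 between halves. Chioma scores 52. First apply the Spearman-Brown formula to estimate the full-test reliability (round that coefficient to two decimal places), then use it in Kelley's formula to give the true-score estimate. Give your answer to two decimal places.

54.02

Spearman-Brown: ρ = 2r/(1 + r) = 2(0.66)/(1 + 0.66) = 1.320/1.66 = 0.7952 → 0.80
T̂ = 0.80(52) + 0.20(62.1) = 41.60 + 12.420 = 54.020 → 54.02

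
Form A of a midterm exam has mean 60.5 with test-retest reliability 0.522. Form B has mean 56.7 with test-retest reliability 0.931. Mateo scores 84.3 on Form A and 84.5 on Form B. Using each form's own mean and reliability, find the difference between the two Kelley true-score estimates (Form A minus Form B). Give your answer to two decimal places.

T̂_A = 0.522(84.3) + 0.478(60.5) = 72.9236
T̂_B = 0.931(84.5) + 0.069(56.7) = 82.5818
T̂_A − T̂_B = -9.6582

-9.66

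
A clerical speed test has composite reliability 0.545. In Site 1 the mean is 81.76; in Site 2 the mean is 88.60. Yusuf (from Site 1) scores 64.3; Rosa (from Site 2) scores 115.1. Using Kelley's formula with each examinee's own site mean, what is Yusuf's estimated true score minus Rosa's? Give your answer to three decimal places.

-30.798

T̂_Yusuf = 0.545(64.3) + 0.455(81.76) = 72.24430
T̂_Rosa = 0.545(115.1) + 0.455(88.60) = 103.04250
Difference = 72.24430 − 103.04250 = -30.79820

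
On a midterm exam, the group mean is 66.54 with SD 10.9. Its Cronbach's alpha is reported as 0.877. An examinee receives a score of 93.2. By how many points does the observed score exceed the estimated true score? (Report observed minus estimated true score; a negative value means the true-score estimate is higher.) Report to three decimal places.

T̂ = ρX + (1 − ρ)μ
  = 0.877 × 93.2 + 0.123 × 66.54
  = 81.7364 + 8.18442
  = 89.92082
  ≈ 89.9208
X − T̂ = 93.2 − 89.9208 = 3.2792 → 3.279

3.279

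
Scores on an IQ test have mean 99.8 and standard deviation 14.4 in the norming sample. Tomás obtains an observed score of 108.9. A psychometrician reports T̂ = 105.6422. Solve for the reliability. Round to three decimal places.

0.642

T̂ = ρX + (1 − ρ)μ  ⇒  T̂ − μ = ρ(X − μ)
ρ = (T̂ − μ)/(X − μ) = (105.6422 − 99.8) / (108.9 − 99.8) = 5.8422 / 9.1 = 0.64200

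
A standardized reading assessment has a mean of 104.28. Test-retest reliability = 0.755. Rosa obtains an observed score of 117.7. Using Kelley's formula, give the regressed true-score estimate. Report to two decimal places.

114.41

T̂ = ρX + (1 − ρ)μ
  = 0.755 × 117.7 + 0.245 × 104.28
  = 88.8635 + 25.54860
  = 114.412
  ≈ 114.41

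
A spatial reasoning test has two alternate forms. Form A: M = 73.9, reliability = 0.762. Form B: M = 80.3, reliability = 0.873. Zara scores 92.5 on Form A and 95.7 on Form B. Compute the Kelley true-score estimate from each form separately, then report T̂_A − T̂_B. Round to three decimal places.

-5.671

T̂_A = 0.762(92.5) + 0.238(73.9) = 88.07320
T̂_B = 0.873(95.7) + 0.127(80.3) = 93.74420
T̂_A − T̂_B = -5.67100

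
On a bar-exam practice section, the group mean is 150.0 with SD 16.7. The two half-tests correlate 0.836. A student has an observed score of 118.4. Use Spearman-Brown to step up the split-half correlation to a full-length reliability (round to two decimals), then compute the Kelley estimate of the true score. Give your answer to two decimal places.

Spearman-Brown: ρ = 2r/(1 + r) = 2(0.836)/(1 + 0.836) = 1.6720/1.836 = 0.9107 → 0.91
T̂ = 0.91(118.4) + 0.09(150.0) = 107.744 + 13.500 = 121.244 → 121.24

121.24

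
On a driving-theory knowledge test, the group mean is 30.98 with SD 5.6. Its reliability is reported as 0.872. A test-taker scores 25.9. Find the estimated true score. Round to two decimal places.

T̂ = ρX + (1 − ρ)μ
  = 0.872 × 25.9 + 0.128 × 30.98
  = 22.5848 + 3.96544
  = 26.550
  ≈ 26.55

26.55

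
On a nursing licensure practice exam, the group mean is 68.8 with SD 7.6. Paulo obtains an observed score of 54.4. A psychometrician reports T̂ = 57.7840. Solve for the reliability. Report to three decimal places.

T̂ = ρX + (1 − ρ)μ  ⇒  T̂ − μ = ρ(X − μ)
ρ = (T̂ − μ)/(X − μ) = (57.7840 − 68.8) / (54.4 − 68.8) = -11.0160 / -14.4 = 0.76500

0.765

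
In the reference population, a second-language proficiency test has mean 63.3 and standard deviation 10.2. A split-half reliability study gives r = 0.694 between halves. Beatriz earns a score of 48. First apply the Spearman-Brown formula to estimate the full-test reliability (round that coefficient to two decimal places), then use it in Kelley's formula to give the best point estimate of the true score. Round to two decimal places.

Spearman-Brown: ρ = 2r/(1 + r) = 2(0.694)/(1 + 0.694) = 1.3880/1.694 = 0.8194 → 0.82
Weight the observed score by reliability and the mean by (1 − reliability): T̂ = 0.82·48 + 0.18·63.3 = 39.36 + 11.394 = 50.754.

50.75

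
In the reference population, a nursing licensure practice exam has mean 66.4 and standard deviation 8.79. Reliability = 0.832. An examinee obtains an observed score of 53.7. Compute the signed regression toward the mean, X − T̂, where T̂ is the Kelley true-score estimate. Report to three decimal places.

T̂ = ρX + (1 − ρ)μ
  = 0.832 × 53.7 + 0.168 × 66.4
  = 44.6784 + 11.1552
  = 55.83360
  ≈ 55.8336
X − T̂ = 53.7 − 55.8336 = -2.1336 → -2.134

-2.134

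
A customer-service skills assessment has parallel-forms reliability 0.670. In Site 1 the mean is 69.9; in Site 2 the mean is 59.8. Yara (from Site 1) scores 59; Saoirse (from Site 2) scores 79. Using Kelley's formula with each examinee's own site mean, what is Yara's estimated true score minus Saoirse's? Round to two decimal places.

-10.07

T̂_Yara = 0.670(59) + 0.330(69.9) = 62.5970
T̂_Saoirse = 0.670(79) + 0.330(59.8) = 72.6640
Difference = 62.5970 − 72.6640 = -10.0670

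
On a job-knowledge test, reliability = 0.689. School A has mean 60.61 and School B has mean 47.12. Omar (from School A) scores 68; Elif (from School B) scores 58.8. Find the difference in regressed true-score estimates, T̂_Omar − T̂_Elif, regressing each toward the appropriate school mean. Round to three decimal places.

T̂_Omar = 0.689(68) + 0.311(60.61) = 65.70171
T̂_Elif = 0.689(58.8) + 0.311(47.12) = 55.16752
Difference = 65.70171 − 55.16752 = 10.53419

10.534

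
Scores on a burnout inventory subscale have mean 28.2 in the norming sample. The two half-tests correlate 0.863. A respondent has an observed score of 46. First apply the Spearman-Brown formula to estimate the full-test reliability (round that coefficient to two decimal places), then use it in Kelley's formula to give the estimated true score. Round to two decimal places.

44.75

Spearman-Brown: ρ = 2r/(1 + r) = 2(0.863)/(1 + 0.863) = 1.7260/1.863 = 0.9265 → 0.93
T̂ = ρX + (1 − ρ)μ
  = 0.93 × 46 + 0.07 × 28.2
  = 42.78 + 1.974
  = 44.754
  ≈ 44.75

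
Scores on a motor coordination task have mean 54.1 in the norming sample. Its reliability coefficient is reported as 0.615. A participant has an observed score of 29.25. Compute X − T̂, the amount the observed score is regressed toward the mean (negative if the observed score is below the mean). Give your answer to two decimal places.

Regress the observed score toward the mean by the unreliability: T̂ = 0.615·29.25 + 0.385·54.1 = 17.98875 + 20.8285 = 38.8173.
X − T̂ = 29.25 − 38.817 = -9.567 → -9.57

-9.57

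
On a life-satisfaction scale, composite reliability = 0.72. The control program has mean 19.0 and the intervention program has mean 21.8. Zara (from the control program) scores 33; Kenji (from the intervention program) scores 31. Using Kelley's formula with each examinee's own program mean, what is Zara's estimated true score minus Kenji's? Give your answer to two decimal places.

T̂_Zara = 0.72(33) + 0.28(19.0) = 29.0800
T̂_Kenji = 0.72(31) + 0.28(21.8) = 28.4240
Difference = 29.0800 − 28.4240 = 0.6560

0.66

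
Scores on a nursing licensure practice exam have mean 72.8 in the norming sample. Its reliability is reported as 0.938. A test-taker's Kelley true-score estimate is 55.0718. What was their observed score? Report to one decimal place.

53.9

T̂ = ρX + (1 − ρ)μ  ⇒  X = (T̂ − (1 − ρ)μ) / ρ
X = (55.0718 − 0.062 × 72.8) / 0.938 = (55.0718 − 4.5136) / 0.938 = 50.5582 / 0.938 = 53.900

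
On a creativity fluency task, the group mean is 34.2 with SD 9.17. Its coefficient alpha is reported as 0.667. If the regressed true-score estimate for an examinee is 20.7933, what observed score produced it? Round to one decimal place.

T̂ = ρX + (1 − ρ)μ  ⇒  X = (T̂ − (1 − ρ)μ) / ρ
X = (20.7933 − 0.333 × 34.2) / 0.667 = (20.7933 − 11.3886) / 0.667 = 9.4047 / 0.667 = 14.100

14.1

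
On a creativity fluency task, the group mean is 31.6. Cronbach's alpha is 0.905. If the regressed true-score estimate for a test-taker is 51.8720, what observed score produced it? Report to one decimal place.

T̂ = ρX + (1 − ρ)μ  ⇒  X = (T̂ − (1 − ρ)μ) / ρ
X = (51.8720 − 0.095 × 31.6) / 0.905 = (51.8720 − 3.0020) / 0.905 = 48.8700 / 0.905 = 54.000

54.0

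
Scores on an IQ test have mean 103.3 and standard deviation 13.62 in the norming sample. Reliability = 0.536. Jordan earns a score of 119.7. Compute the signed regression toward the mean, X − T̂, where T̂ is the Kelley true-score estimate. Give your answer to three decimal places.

7.610

Regress the observed score toward the mean by the unreliability: T̂ = 0.536·119.7 + 0.464·103.3 = 64.1592 + 47.9312 = 112.09040.
X − T̂ = 119.7 − 112.0904 = 7.6096 → 7.610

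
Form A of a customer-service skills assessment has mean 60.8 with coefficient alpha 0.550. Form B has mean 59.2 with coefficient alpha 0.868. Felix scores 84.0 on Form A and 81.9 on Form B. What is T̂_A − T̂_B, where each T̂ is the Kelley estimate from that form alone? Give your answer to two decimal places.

T̂_A = 0.550(84.0) + 0.450(60.8) = 73.5600
T̂_B = 0.868(81.9) + 0.132(59.2) = 78.9036
T̂_A − T̂_B = -5.3436

-5.34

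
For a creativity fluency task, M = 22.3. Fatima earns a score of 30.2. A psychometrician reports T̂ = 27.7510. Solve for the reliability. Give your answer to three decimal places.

T̂ = ρX + (1 − ρ)μ  ⇒  T̂ − μ = ρ(X − μ)
ρ = (T̂ − μ)/(X − μ) = (27.7510 − 22.3) / (30.2 − 22.3) = 5.4510 / 7.9 = 0.69000

0.690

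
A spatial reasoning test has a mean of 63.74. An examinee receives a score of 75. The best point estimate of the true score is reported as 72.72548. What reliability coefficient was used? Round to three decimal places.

T̂ = ρX + (1 − ρ)μ  ⇒  T̂ − μ = ρ(X − μ)
ρ = (T̂ − μ)/(X − μ) = (72.72548 − 63.74) / (75 − 63.74) = 8.98548 / 11.26 = 0.79800

0.798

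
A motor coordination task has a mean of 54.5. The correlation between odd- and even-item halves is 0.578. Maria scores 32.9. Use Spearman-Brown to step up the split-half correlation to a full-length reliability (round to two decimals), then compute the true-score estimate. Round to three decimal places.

38.732

Spearman-Brown: ρ = 2r/(1 + r) = 2(0.578)/(1 + 0.578) = 1.1560/1.578 = 0.7326 → 0.73
T̂ = ρX + (1 − ρ)μ
  = 0.73 × 32.9 + 0.27 × 54.5
  = 24.017 + 14.715
  = 38.7320
  ≈ 38.732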